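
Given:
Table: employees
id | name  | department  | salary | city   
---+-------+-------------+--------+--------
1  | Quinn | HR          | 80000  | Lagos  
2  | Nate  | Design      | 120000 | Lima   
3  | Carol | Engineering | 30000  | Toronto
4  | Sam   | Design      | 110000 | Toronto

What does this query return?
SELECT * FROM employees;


SELECT * returns all 4 rows with all columns

4 rows:
1, Quinn, HR, 80000, Lagos
2, Nate, Design, 120000, Lima
3, Carol, Engineering, 30000, Toronto
4, Sam, Design, 110000, Toronto


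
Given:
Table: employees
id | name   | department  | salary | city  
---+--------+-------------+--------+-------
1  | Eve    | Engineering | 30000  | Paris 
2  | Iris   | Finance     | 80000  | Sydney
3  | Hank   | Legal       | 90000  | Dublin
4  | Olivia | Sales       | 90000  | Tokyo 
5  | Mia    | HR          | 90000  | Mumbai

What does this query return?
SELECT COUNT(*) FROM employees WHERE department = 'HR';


Counting rows where department = 'HR'
  Mia -> MATCH


1


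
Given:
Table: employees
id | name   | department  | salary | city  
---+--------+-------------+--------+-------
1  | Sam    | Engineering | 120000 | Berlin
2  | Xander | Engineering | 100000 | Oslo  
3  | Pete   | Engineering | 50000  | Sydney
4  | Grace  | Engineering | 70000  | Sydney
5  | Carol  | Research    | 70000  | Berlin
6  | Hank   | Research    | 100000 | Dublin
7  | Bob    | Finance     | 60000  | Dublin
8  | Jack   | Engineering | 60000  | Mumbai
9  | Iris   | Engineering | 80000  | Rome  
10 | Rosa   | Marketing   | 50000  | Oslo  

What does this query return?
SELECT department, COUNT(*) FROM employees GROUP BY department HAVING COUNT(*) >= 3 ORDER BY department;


Groups with count >= 3:
  Engineering: 6 -> PASS
  Finance: 1 -> filtered out
  Marketing: 1 -> filtered out
  Research: 2 -> filtered out


1 groups:
Engineering, 6


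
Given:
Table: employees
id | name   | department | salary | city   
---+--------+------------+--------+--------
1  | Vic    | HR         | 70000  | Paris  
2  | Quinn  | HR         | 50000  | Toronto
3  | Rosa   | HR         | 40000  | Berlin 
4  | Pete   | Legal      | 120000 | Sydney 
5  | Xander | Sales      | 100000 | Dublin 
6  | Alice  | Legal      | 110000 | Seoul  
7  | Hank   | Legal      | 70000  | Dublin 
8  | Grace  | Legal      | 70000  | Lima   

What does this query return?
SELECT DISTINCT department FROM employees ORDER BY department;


All 'department' values (row order): HR, HR, HR, Legal, Sales, Legal, Legal, Legal
Removing duplicates leaves 3 unique value(s).

3 values:
HR
Legal
Sales


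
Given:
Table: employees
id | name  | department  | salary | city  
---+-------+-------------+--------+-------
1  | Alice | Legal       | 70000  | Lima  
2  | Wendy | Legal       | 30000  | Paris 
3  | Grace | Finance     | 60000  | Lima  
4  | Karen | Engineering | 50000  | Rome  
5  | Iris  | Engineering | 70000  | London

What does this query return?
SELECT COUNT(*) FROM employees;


COUNT(*) counts all rows

5


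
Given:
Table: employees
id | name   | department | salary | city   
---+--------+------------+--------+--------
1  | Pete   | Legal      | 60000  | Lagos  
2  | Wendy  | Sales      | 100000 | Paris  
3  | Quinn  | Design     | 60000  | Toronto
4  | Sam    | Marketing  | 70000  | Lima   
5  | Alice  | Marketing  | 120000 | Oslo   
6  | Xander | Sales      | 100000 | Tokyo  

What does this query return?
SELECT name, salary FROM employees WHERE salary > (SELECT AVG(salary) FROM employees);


Subquery: AVG(salary) = 85000.0
Filtering: salary > 85000.0
  Wendy (100000) -> MATCH
  Alice (120000) -> MATCH
  Xander (100000) -> MATCH


3 rows:
Wendy, 100000
Alice, 120000
Xander, 100000


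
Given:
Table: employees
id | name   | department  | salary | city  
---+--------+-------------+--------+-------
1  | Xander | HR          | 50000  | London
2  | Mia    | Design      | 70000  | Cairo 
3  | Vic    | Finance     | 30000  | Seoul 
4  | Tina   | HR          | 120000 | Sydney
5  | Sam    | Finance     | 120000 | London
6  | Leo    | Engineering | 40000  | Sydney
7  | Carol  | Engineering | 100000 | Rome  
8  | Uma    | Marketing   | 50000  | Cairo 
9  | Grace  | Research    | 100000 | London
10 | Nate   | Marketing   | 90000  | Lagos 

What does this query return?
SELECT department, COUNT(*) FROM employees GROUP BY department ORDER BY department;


Assigning each row to its department group:
  Xander -> HR
  Mia -> Design
  Vic -> Finance
  Tina -> HR
  Sam -> Finance
  Leo -> Engineering
  Carol -> Engineering
  Uma -> Marketing
  Grace -> Research
  Nate -> Marketing


6 groups:
Design, 1
Engineering, 2
Finance, 2
HR, 2
Marketing, 2
Research, 1


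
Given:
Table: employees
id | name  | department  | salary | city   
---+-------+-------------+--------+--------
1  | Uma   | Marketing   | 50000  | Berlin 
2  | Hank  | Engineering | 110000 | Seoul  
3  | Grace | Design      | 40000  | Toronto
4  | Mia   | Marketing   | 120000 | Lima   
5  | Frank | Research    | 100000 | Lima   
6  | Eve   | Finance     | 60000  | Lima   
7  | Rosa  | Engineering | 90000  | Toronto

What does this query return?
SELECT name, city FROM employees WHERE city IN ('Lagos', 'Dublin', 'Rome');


Filtering: city IN ('Lagos', 'Dublin', 'Rome')
Matching: 0 rows

Empty result set (0 rows)


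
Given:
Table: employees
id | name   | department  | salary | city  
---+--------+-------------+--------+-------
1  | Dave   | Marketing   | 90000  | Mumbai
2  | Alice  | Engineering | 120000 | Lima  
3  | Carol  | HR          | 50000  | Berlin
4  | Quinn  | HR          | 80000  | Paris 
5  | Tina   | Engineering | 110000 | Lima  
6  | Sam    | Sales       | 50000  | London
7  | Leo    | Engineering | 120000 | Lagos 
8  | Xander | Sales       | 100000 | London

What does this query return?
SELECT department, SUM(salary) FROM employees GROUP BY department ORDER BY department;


Summing salary within each department:
  Engineering: 120000 + 110000 + 120000 = 350000
  HR: 50000 + 80000 = 130000
  Marketing: 90000 = 90000
  Sales: 50000 + 100000 = 150000


4 groups:
Engineering, 350000
HR, 130000
Marketing, 90000
Sales, 150000


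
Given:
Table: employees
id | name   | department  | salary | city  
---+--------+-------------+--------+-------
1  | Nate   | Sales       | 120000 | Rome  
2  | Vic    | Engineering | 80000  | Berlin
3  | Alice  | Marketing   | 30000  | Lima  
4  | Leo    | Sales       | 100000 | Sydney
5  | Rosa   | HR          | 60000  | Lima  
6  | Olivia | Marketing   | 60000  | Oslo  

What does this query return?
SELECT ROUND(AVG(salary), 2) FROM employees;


SUM(salary) = 450000
COUNT = 6
ROUND(AVG, 2) = ROUND(450000 / 6, 2) = 75000.0

75000.0


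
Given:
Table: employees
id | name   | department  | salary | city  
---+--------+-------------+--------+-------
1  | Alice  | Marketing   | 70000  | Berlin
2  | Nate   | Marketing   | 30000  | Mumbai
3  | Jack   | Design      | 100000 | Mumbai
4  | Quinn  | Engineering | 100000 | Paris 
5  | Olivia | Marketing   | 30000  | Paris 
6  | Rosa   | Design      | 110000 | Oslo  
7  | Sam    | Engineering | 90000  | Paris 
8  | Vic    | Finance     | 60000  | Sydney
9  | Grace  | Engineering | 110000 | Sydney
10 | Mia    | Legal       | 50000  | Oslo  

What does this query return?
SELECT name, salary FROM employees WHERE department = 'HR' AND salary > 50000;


Filtering: department = 'HR' AND salary > 50000
Matching: 0 rows

Empty result set (0 rows)


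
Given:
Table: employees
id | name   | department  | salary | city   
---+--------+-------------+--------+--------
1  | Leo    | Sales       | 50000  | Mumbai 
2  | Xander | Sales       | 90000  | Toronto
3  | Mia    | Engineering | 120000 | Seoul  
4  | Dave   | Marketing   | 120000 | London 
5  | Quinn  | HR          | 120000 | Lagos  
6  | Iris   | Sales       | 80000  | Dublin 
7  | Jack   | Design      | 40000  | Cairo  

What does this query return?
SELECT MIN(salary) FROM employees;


Salaries: 50000, 90000, 120000, 120000, 120000, 80000, 40000
MIN = 40000

40000


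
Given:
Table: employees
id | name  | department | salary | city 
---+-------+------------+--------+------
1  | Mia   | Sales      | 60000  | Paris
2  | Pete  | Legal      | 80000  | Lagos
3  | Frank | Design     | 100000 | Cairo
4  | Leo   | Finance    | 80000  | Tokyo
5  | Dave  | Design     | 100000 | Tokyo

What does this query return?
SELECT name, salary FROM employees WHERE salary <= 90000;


Filtering: salary <= 90000
Matching: 3 rows

3 rows:
Mia, 60000
Pete, 80000
Leo, 80000


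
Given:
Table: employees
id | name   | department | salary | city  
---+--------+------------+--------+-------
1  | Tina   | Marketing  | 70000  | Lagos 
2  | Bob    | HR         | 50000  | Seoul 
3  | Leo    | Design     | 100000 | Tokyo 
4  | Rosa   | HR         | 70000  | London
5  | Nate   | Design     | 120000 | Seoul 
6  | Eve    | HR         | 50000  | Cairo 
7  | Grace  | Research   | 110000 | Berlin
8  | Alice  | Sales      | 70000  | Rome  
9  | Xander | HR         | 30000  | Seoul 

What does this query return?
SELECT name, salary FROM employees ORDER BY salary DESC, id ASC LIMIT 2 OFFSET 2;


Sort by salary DESC (id ASC tiebreak), then skip 2 and take 2
Rows 3 through 4

2 rows:
Leo, 100000
Tina, 70000


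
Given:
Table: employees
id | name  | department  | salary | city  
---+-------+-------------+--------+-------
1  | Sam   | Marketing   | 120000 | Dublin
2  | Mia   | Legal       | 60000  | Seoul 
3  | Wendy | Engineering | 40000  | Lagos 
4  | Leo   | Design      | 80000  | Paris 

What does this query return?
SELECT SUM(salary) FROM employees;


SUM(salary) = 120000 + 60000 + 40000 + 80000 = 300000

300000


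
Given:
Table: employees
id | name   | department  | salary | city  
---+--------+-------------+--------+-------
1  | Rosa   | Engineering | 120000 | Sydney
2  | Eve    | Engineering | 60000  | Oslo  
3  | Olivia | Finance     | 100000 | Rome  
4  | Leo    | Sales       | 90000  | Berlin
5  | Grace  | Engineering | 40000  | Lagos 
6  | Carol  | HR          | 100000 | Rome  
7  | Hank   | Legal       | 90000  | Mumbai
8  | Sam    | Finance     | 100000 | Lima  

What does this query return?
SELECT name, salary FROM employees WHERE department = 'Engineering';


Filtering: department = 'Engineering'
Matching rows: 3

3 rows:
Rosa, 120000
Eve, 60000
Grace, 40000


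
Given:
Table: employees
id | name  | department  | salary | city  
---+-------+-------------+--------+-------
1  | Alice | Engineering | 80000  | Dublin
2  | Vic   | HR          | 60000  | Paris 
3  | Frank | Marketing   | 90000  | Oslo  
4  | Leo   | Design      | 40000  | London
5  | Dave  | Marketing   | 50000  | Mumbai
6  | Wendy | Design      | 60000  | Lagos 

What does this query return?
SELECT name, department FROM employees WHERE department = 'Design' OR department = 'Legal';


Filtering: department = 'Design' OR 'Legal'
Matching: 2 rows

2 rows:
Leo, Design
Wendy, Design


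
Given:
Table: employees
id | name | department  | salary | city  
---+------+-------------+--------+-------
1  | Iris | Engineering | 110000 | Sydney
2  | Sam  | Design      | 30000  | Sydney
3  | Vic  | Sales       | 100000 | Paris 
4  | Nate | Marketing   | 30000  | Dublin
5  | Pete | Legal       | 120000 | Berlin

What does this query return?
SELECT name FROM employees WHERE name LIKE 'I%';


LIKE 'I%' matches names starting with 'I'
Matching: 1

1 rows:
Iris


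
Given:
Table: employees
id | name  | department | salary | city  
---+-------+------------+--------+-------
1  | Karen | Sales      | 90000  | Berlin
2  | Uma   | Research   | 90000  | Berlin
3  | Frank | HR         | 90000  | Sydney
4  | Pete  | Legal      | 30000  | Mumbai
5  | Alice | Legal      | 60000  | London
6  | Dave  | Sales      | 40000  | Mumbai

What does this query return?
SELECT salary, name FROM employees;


Projecting columns: salary, name

6 rows:
90000, Karen
90000, Uma
90000, Frank
30000, Pete
60000, Alice
40000, Dave


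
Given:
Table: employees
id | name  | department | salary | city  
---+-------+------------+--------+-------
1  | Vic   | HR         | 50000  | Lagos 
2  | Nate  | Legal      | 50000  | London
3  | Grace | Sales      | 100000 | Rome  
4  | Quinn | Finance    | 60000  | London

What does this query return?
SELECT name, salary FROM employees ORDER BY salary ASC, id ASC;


Sorting by salary ASC, then id ASC for ties

4 rows:
Vic, 50000
Nate, 50000
Quinn, 60000
Grace, 100000


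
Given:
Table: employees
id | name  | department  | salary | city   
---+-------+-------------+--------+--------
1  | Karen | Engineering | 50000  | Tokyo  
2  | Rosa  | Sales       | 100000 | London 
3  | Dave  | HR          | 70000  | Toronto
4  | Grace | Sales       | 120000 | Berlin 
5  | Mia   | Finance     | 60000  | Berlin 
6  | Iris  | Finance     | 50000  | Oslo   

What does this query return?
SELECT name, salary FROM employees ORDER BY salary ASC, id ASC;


Sorting by salary ASC, then id ASC for ties

6 rows:
Karen, 50000
Iris, 50000
Mia, 60000
Dave, 70000
Rosa, 100000
Grace, 120000


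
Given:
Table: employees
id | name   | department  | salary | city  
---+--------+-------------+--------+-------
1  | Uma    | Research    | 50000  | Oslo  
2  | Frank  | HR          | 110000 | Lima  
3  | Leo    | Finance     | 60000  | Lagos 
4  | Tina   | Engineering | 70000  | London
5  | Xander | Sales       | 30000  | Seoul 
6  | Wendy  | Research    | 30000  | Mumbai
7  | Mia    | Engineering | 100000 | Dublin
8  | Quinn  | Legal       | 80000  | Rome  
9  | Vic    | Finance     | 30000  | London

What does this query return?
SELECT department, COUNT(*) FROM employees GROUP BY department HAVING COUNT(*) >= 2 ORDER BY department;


Groups with count >= 2:
  Engineering: 2 -> PASS
  Finance: 2 -> PASS
  Research: 2 -> PASS
  HR: 1 -> filtered out
  Legal: 1 -> filtered out
  Sales: 1 -> filtered out


3 groups:
Engineering, 2
Finance, 2
Research, 2


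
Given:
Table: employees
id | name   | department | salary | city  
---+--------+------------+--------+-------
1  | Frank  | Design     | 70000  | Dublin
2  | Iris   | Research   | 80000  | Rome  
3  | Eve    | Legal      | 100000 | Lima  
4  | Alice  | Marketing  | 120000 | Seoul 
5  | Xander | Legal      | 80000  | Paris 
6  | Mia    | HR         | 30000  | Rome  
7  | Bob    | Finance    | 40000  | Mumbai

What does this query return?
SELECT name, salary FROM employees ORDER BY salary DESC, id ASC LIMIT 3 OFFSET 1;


Sort by salary DESC (id ASC tiebreak), then skip 1 and take 3
Rows 2 through 4

3 rows:
Eve, 100000
Iris, 80000
Xander, 80000


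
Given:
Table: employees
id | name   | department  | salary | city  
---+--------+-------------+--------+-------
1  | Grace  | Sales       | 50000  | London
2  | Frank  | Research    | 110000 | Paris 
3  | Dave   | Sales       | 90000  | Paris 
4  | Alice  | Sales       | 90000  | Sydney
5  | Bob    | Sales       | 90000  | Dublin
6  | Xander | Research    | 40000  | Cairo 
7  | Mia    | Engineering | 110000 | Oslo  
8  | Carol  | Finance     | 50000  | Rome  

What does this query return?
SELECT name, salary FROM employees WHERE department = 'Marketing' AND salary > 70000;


Filtering: department = 'Marketing' AND salary > 70000
Matching: 0 rows

Empty result set (0 rows)


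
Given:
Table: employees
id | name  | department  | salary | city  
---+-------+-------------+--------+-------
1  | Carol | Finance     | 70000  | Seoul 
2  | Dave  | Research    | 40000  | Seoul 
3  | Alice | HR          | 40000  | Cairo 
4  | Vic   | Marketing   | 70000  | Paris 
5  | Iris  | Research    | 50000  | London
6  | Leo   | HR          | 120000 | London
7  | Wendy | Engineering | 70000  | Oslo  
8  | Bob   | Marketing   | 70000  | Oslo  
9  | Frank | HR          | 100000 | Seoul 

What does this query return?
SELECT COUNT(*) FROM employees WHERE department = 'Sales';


Counting rows where department = 'Sales'


0


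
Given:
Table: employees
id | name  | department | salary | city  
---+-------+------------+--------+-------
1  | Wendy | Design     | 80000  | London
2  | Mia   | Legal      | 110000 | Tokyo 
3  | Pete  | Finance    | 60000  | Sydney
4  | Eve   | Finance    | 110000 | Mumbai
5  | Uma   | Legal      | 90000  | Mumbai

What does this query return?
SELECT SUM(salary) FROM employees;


SUM(salary) = 80000 + 110000 + 60000 + 110000 + 90000 = 450000

450000


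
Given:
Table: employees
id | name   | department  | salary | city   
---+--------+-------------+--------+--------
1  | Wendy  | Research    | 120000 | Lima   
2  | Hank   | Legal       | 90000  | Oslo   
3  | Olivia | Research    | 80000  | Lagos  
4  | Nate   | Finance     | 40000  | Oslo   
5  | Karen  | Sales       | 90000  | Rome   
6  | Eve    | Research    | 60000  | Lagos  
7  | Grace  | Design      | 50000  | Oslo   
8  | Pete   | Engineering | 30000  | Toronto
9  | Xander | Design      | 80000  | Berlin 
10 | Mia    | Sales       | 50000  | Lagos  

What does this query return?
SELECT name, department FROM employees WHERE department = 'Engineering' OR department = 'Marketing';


Filtering: department = 'Engineering' OR 'Marketing'
Matching: 1 rows

1 rows:
Pete, Engineering


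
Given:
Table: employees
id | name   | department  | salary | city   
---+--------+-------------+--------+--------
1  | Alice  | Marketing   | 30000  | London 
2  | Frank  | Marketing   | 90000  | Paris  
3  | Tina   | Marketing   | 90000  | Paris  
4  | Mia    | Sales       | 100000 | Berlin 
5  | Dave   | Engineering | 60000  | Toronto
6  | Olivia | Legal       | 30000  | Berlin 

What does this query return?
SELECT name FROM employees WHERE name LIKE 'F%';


LIKE 'F%' matches names starting with 'F'
Matching: 1

1 rows:
Frank


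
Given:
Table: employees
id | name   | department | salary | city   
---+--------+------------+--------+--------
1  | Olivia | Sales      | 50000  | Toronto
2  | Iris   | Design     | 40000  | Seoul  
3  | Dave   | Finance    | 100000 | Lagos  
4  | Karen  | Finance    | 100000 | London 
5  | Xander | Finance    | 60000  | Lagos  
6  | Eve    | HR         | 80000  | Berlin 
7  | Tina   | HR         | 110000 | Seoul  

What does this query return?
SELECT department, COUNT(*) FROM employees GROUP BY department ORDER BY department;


Assigning each row to its department group:
  Olivia -> Sales
  Iris -> Design
  Dave -> Finance
  Karen -> Finance
  Xander -> Finance
  Eve -> HR
  Tina -> HR


4 groups:
Design, 1
Finance, 3
HR, 2
Sales, 1


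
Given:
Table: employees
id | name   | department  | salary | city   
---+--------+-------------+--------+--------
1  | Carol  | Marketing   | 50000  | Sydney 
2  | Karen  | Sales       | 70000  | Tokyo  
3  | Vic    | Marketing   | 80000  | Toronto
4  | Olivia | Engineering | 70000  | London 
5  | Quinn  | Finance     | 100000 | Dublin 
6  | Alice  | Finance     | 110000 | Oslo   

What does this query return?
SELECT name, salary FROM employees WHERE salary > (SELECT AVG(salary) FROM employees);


Subquery: AVG(salary) = 80000.0
Filtering: salary > 80000.0
  Quinn (100000) -> MATCH
  Alice (110000) -> MATCH


2 rows:
Quinn, 100000
Alice, 110000


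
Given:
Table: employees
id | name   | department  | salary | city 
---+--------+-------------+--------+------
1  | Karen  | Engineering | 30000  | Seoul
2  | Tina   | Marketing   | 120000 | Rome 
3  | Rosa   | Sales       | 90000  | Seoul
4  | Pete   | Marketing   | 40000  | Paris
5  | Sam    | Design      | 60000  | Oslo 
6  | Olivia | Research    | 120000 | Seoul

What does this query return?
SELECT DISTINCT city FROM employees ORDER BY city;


All 'city' values (row order): Seoul, Rome, Seoul, Paris, Oslo, Seoul
Removing duplicates leaves 4 unique value(s).

4 values:
Oslo
Paris
Rome
Seoul


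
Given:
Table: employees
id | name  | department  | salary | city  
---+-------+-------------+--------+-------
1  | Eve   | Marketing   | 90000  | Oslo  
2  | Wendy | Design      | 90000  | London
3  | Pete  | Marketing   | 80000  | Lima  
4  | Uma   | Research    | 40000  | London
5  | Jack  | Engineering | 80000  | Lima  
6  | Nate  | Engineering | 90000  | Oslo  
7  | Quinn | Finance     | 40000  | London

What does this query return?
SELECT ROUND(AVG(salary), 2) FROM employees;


SUM(salary) = 510000
COUNT = 7
ROUND(AVG, 2) = ROUND(510000 / 7, 2) = 72857.14

72857.14


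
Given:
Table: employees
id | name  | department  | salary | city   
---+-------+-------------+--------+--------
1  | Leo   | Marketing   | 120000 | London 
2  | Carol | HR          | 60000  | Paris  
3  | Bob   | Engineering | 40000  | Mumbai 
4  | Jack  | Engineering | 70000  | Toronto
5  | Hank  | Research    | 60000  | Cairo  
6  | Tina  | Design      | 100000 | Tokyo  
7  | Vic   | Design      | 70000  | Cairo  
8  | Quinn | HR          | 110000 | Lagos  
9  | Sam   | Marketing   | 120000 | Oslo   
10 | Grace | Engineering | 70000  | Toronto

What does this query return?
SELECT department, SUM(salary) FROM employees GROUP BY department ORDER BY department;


Summing salary within each department:
  Design: 100000 + 70000 = 170000
  Engineering: 40000 + 70000 + 70000 = 180000
  HR: 60000 + 110000 = 170000
  Marketing: 120000 + 120000 = 240000
  Research: 60000 = 60000


5 groups:
Design, 170000
Engineering, 180000
HR, 170000
Marketing, 240000
Research, 60000


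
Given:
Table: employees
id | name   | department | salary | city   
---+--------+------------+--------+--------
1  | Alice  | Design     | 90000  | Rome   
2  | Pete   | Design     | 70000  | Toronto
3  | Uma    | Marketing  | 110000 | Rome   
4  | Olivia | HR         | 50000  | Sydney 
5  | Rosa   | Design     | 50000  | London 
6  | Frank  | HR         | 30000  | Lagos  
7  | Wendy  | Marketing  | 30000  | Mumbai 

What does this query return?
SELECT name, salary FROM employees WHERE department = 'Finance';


Filtering: department = 'Finance'
Matching rows: 0

Empty result set (0 rows)


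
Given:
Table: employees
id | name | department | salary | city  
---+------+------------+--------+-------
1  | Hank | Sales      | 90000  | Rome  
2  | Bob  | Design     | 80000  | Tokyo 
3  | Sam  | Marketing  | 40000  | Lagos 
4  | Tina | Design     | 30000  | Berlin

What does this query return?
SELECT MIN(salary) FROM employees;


Salaries: 90000, 80000, 40000, 30000
MIN = 30000

30000


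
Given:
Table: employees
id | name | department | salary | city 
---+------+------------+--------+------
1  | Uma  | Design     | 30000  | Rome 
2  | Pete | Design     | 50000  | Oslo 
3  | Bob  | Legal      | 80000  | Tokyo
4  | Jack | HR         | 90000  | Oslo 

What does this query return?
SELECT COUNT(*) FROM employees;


COUNT(*) counts all rows

4


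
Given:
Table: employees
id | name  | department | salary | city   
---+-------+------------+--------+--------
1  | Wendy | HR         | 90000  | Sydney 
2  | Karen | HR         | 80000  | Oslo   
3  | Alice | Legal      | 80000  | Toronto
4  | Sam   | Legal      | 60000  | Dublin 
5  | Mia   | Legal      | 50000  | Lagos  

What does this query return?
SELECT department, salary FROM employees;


Projecting columns: department, salary

5 rows:
HR, 90000
HR, 80000
Legal, 80000
Legal, 60000
Legal, 50000


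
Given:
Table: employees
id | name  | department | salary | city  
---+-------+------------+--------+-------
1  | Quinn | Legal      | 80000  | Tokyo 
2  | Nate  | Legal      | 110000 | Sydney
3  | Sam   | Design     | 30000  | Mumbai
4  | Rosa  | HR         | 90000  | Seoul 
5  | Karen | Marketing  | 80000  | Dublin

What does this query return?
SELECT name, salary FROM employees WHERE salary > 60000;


Filtering: salary > 60000
Matching: 4 rows

4 rows:
Quinn, 80000
Nate, 110000
Rosa, 90000
Karen, 80000


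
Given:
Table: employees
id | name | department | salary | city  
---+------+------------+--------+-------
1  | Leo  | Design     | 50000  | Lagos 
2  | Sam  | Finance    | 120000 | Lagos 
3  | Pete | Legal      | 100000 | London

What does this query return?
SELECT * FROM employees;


SELECT * returns all 3 rows with all columns

3 rows:
1, Leo, Design, 50000, Lagos
2, Sam, Finance, 120000, Lagos
3, Pete, Legal, 100000, London


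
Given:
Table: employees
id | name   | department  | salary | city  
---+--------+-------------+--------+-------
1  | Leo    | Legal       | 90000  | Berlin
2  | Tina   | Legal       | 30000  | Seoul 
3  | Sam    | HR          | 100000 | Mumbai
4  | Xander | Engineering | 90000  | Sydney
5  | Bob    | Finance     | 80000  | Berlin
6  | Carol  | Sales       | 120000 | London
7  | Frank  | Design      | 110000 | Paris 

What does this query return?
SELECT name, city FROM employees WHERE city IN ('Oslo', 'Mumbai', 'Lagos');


Filtering: city IN ('Oslo', 'Mumbai', 'Lagos')
Matching: 1 rows

1 rows:
Sam, Mumbai


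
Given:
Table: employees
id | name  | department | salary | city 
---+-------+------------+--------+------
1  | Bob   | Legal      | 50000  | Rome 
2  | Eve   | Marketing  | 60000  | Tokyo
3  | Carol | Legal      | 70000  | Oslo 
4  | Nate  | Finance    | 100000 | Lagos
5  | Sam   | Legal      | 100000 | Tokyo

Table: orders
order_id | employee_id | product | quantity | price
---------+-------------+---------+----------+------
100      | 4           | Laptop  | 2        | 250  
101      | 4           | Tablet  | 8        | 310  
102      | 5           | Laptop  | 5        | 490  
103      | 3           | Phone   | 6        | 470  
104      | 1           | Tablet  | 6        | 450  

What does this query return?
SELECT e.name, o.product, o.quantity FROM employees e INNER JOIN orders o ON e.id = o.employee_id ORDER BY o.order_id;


Joining employees.id = orders.employee_id:
  employee Nate (id=4) -> order Laptop
  employee Nate (id=4) -> order Tablet
  employee Sam (id=5) -> order Laptop
  employee Carol (id=3) -> order Phone
  employee Bob (id=1) -> order Tablet


5 rows:
Nate, Laptop, 2
Nate, Tablet, 8
Sam, Laptop, 5
Carol, Phone, 6
Bob, Tablet, 6


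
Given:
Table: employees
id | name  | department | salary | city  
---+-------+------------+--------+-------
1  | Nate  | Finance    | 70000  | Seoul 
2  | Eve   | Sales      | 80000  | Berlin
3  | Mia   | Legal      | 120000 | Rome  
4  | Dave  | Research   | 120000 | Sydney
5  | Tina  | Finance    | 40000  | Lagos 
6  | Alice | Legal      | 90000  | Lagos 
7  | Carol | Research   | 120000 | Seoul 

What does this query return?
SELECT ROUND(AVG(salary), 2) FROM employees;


SUM(salary) = 640000
COUNT = 7
ROUND(AVG, 2) = ROUND(640000 / 7, 2) = 91428.57

91428.57


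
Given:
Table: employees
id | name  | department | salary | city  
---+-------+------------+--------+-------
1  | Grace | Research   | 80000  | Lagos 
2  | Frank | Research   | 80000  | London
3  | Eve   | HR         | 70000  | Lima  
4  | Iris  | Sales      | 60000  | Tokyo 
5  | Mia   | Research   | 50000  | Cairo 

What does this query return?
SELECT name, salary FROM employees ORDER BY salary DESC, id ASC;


Sorting by salary DESC, then id ASC for ties

5 rows:
Grace, 80000
Frank, 80000
Eve, 70000
Iris, 60000
Mia, 50000


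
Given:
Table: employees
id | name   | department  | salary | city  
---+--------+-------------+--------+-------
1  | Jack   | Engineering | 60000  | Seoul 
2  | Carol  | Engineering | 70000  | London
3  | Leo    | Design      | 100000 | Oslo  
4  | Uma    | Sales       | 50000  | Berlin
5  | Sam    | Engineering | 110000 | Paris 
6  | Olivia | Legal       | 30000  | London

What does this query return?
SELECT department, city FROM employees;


Projecting columns: department, city

6 rows:
Engineering, Seoul
Engineering, London
Design, Oslo
Sales, Berlin
Engineering, Paris
Legal, London


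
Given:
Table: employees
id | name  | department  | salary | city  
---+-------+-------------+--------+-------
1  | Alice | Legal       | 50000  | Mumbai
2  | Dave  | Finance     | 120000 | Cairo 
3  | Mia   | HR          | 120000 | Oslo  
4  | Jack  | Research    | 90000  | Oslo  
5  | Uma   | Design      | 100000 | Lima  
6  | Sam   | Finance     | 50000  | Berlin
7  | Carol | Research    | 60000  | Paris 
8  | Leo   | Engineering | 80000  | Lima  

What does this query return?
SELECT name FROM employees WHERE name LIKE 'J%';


LIKE 'J%' matches names starting with 'J'
Matching: 1

1 rows:
Jack


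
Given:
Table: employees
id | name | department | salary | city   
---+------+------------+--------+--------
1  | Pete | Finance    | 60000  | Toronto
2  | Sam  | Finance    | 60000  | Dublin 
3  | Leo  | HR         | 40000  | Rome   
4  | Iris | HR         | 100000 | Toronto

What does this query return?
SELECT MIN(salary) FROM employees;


Salaries: 60000, 60000, 40000, 100000
MIN = 40000

40000


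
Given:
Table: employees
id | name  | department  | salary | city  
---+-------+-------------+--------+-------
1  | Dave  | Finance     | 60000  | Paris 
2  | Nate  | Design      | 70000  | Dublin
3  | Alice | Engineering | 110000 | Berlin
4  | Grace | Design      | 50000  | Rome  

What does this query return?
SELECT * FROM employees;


SELECT * returns all 4 rows with all columns

4 rows:
1, Dave, Finance, 60000, Paris
2, Nate, Design, 70000, Dublin
3, Alice, Engineering, 110000, Berlin
4, Grace, Design, 50000, Rome


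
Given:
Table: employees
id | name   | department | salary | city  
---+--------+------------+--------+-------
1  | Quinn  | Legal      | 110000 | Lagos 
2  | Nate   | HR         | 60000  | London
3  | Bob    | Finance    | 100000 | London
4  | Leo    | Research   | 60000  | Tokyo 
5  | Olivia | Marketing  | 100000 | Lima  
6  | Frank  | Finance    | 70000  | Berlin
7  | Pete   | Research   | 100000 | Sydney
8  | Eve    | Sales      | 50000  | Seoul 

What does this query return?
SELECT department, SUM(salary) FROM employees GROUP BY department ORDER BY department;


Summing salary within each department:
  Finance: 100000 + 70000 = 170000
  HR: 60000 = 60000
  Legal: 110000 = 110000
  Marketing: 100000 = 100000
  Research: 60000 + 100000 = 160000
  Sales: 50000 = 50000


6 groups:
Finance, 170000
HR, 60000
Legal, 110000
Marketing, 100000
Research, 160000
Sales, 50000


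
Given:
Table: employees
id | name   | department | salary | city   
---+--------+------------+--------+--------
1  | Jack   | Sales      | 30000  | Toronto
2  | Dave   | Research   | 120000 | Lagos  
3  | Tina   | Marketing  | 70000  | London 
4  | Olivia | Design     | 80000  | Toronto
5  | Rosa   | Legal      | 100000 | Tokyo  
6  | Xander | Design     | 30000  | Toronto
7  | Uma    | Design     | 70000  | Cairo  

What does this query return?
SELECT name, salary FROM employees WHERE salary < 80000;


Filtering: salary < 80000
Matching: 4 rows

4 rows:
Jack, 30000
Tina, 70000
Xander, 30000
Uma, 70000


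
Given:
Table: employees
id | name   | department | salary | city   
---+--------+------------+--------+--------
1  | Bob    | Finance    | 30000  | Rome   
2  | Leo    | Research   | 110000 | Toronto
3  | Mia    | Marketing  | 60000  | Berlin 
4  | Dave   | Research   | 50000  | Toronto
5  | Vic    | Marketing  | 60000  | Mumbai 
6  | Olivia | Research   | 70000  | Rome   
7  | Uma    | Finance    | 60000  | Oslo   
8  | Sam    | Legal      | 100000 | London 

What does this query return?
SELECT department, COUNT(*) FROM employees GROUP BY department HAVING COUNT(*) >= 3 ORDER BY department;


Groups with count >= 3:
  Research: 3 -> PASS
  Finance: 2 -> filtered out
  Legal: 1 -> filtered out
  Marketing: 2 -> filtered out


1 groups:
Research, 3


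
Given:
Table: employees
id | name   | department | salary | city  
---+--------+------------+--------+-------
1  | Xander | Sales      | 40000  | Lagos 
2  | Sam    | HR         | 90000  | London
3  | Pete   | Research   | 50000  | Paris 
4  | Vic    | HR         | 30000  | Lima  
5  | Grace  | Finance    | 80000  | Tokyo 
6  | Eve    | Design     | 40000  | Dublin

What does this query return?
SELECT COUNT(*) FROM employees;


COUNT(*) counts all rows

6


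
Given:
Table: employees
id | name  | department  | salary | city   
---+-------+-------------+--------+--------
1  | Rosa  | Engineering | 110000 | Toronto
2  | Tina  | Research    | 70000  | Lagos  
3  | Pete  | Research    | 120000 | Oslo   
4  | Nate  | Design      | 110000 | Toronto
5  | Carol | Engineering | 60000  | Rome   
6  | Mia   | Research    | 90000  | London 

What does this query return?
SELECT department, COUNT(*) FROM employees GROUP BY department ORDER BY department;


Assigning each row to its department group:
  Rosa -> Engineering
  Tina -> Research
  Pete -> Research
  Nate -> Design
  Carol -> Engineering
  Mia -> Research


3 groups:
Design, 1
Engineering, 2
Research, 3


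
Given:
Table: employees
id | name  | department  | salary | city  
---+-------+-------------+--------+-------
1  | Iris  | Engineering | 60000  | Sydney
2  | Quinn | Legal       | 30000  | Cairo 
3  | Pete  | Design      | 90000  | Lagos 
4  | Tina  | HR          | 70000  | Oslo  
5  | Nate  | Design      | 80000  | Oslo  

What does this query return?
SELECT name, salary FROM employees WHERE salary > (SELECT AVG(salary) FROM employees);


Subquery: AVG(salary) = 66000.0
Filtering: salary > 66000.0
  Pete (90000) -> MATCH
  Tina (70000) -> MATCH
  Nate (80000) -> MATCH


3 rows:
Pete, 90000
Tina, 70000
Nate, 80000


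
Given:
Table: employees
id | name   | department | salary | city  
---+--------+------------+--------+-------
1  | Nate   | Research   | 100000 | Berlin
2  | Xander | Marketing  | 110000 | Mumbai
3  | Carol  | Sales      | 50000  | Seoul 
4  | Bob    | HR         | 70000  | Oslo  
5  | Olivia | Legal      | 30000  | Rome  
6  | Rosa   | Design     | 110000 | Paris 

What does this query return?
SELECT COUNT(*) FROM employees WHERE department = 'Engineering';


Counting rows where department = 'Engineering'


0


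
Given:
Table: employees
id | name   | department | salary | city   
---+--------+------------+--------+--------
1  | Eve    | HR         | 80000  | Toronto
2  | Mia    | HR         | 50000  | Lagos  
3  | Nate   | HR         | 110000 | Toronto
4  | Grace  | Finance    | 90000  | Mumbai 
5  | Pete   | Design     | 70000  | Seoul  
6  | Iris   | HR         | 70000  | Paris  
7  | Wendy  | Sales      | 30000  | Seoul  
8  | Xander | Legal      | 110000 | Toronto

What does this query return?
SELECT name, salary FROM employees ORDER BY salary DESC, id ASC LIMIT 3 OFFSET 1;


Sort by salary DESC (id ASC tiebreak), then skip 1 and take 3
Rows 2 through 4

3 rows:
Xander, 110000
Grace, 90000
Eve, 80000


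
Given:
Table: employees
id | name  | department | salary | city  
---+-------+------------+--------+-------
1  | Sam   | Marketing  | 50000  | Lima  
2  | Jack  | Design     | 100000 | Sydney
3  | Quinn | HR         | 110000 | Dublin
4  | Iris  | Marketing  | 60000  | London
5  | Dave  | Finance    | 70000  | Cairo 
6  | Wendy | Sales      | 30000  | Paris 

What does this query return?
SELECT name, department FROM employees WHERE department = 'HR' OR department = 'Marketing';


Filtering: department = 'HR' OR 'Marketing'
Matching: 3 rows

3 rows:
Sam, Marketing
Quinn, HR
Iris, Marketing


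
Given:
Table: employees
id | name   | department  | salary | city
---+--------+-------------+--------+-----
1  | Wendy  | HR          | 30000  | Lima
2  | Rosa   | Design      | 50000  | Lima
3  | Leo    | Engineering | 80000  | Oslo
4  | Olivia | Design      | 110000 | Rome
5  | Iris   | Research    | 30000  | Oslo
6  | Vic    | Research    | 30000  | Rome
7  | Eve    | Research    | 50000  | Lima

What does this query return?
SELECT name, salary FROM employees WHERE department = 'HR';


Filtering: department = 'HR'
Matching rows: 1

1 rows:
Wendy, 30000


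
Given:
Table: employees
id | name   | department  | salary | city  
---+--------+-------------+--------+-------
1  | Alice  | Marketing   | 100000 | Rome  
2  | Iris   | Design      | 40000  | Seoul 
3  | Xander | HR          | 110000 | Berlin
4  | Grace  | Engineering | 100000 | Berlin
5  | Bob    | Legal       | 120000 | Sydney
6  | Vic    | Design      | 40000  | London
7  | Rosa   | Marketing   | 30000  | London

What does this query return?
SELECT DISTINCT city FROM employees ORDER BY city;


All 'city' values (row order): Rome, Seoul, Berlin, Berlin, Sydney, London, London
Removing duplicates leaves 5 unique value(s).

5 values:
Berlin
London
Rome
Seoul
Sydney


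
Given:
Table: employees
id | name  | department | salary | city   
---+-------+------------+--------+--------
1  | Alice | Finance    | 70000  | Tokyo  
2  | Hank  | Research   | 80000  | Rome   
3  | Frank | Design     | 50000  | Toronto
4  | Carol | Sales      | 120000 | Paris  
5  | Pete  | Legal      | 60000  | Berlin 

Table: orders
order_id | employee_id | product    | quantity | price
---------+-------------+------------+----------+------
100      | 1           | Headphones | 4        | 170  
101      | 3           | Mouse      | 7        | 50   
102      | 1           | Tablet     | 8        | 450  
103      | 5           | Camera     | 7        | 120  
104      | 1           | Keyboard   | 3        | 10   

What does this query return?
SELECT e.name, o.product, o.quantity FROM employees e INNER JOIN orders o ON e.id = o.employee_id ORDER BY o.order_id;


Joining employees.id = orders.employee_id:
  employee Alice (id=1) -> order Headphones
  employee Frank (id=3) -> order Mouse
  employee Alice (id=1) -> order Tablet
  employee Pete (id=5) -> order Camera
  employee Alice (id=1) -> order Keyboard


5 rows:
Alice, Headphones, 4
Frank, Mouse, 7
Alice, Tablet, 8
Pete, Camera, 7
Alice, Keyboard, 3


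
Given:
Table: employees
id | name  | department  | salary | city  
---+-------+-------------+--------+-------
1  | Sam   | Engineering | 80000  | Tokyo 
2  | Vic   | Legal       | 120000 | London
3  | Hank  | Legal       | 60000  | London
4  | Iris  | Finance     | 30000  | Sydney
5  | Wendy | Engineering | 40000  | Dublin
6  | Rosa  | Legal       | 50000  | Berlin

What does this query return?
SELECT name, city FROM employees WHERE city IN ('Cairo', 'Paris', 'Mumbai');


Filtering: city IN ('Cairo', 'Paris', 'Mumbai')
Matching: 0 rows

Empty result set (0 rows)


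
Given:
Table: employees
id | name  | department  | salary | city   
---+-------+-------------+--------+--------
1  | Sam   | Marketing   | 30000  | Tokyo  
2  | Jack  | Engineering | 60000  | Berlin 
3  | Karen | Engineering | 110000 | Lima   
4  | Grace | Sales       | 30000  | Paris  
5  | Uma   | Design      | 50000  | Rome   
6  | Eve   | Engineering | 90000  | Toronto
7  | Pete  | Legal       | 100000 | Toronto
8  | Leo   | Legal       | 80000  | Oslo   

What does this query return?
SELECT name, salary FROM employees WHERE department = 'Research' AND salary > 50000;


Filtering: department = 'Research' AND salary > 50000
Matching: 0 rows

Empty result set (0 rows)


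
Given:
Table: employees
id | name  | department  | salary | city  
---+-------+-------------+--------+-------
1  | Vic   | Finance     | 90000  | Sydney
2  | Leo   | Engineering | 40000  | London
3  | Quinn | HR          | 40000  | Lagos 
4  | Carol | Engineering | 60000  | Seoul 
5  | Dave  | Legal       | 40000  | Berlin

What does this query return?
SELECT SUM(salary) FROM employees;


SUM(salary) = 90000 + 40000 + 40000 + 60000 + 40000 = 270000

270000


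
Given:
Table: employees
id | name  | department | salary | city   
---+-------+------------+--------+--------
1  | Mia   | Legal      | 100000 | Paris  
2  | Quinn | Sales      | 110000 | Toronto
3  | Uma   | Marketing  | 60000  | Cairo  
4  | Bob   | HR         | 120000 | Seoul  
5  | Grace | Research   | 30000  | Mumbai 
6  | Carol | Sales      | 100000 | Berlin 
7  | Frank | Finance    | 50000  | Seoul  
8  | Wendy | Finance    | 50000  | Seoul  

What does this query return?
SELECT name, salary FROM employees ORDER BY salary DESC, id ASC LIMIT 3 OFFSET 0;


Sort by salary DESC (id ASC tiebreak), then skip 0 and take 3
Rows 1 through 3

3 rows:
Bob, 120000
Quinn, 110000
Mia, 100000


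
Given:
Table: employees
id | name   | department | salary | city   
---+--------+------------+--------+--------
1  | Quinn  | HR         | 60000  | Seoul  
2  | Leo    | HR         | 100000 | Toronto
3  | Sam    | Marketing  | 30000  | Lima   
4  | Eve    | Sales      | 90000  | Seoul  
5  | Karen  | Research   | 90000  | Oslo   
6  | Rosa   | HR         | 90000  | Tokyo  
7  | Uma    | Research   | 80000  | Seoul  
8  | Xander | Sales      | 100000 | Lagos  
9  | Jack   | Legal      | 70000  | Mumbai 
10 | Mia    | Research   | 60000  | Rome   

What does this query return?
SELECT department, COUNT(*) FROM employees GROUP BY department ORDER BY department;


Assigning each row to its department group:
  Quinn -> HR
  Leo -> HR
  Sam -> Marketing
  Eve -> Sales
  Karen -> Research
  Rosa -> HR
  Uma -> Research
  Xander -> Sales
  Jack -> Legal
  Mia -> Research


5 groups:
HR, 3
Legal, 1
Marketing, 1
Research, 3
Sales, 2
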